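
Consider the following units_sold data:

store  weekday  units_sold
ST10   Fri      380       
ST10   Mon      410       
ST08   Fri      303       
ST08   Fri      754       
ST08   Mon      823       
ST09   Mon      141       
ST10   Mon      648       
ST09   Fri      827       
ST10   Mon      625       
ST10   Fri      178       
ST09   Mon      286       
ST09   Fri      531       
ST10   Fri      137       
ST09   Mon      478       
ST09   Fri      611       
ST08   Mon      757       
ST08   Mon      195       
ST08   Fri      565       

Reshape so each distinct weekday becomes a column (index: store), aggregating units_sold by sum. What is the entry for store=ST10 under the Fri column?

695

Rows with store=ST10 and weekday=Fri: units_sold values are 380, 178, 137.
380 + 178 + 137 = 695.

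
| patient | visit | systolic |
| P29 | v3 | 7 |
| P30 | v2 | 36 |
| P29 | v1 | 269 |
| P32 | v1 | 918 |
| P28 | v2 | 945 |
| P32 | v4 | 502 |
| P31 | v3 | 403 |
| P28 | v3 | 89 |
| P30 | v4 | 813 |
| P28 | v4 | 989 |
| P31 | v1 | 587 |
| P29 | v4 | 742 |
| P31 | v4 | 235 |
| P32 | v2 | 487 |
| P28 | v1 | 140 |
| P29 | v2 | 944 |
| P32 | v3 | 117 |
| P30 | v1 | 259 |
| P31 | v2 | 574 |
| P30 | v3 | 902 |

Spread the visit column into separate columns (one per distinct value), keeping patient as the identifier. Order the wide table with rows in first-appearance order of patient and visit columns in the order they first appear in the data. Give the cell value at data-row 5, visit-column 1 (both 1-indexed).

With rows in first-appearance order of patient, row 5 is patient=P31. visit columns in first-appearance order: v3, v2, v1, v4; column 1 is v3.
Long rows with patient=P31, visit=v3: systolic = 403.

403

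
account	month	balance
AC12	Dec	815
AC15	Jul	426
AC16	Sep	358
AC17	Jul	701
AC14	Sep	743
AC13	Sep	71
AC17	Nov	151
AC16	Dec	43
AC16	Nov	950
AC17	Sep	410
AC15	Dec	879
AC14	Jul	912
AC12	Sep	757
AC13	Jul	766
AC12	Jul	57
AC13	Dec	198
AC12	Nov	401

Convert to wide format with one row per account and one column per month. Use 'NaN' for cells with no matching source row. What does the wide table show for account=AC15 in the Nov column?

NaN

No long-format row has account=AC15 and month=Nov, so the cell is NaN.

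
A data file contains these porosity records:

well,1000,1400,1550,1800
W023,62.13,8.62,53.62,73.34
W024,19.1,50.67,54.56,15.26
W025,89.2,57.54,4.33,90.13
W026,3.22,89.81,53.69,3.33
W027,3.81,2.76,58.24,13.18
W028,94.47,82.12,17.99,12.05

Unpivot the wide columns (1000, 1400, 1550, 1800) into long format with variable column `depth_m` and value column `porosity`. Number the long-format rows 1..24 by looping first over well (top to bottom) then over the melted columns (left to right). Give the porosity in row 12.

90.13

24 rows total (6 × 4). Row 12: index ⌊(12-1)/4⌋ = 2 into well → W025; (12-1) mod 4 = 3 into the melted columns → 1800.
So row 12 is (W025, 1800, 90.13); porosity = 90.13.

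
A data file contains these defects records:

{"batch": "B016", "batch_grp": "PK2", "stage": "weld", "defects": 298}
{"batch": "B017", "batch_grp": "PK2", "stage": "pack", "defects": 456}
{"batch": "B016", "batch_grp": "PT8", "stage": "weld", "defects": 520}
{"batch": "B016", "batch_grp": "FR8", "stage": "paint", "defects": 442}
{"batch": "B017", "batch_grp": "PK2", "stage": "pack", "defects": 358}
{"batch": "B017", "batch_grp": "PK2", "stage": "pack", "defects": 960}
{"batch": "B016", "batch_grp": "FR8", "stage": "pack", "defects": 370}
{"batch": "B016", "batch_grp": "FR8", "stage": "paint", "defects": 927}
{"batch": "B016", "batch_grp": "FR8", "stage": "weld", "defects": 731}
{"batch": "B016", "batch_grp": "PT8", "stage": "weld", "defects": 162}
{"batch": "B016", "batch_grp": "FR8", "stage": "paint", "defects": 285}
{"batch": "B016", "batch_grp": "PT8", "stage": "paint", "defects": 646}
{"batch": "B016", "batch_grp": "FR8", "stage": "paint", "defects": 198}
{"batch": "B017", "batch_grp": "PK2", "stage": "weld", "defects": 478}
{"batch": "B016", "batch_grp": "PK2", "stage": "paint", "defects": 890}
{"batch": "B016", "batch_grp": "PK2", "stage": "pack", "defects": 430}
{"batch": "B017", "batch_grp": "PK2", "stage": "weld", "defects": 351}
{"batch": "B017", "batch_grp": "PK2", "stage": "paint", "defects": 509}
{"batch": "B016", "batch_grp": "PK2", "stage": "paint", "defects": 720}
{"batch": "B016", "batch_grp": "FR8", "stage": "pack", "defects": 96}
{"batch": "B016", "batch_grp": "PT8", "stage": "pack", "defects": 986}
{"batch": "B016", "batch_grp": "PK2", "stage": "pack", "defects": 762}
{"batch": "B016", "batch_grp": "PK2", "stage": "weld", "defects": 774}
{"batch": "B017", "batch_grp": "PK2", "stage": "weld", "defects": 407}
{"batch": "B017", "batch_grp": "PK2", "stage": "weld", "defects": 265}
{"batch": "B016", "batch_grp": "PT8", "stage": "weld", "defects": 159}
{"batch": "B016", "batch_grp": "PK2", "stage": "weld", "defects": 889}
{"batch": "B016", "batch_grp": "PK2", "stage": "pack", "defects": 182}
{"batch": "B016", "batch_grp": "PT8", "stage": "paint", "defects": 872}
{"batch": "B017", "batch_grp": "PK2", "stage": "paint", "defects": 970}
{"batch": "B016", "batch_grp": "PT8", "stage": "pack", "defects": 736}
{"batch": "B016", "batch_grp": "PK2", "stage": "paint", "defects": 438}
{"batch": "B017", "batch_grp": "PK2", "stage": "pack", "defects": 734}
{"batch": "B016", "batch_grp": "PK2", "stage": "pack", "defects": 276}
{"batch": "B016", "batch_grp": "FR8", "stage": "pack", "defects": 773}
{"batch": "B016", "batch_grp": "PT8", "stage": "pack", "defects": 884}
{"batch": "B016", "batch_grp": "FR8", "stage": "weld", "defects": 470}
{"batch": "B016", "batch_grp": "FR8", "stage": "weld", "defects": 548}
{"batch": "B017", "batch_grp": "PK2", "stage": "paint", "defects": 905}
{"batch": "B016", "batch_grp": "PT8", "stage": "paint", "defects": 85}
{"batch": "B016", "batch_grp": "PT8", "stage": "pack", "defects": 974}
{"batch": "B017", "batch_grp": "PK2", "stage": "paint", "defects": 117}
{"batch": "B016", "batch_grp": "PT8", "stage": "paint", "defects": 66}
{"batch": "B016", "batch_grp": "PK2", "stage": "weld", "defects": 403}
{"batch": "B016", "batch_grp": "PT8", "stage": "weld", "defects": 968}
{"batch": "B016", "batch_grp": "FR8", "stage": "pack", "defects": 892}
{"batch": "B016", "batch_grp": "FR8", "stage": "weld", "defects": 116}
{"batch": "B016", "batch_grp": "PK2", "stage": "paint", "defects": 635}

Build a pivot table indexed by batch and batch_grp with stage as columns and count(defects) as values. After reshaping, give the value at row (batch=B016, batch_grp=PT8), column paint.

4

Rows with batch=B016, batch_grp=PT8 and stage=paint: defects values are 646, 872, 85, 66.
4 rows match — count = 4.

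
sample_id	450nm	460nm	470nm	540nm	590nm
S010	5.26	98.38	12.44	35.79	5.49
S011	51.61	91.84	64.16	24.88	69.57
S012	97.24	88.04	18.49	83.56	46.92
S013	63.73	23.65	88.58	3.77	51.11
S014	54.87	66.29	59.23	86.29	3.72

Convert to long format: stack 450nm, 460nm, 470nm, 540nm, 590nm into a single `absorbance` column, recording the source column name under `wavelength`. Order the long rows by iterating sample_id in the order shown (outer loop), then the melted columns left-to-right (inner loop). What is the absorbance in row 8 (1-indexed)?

25 rows total (5 × 5). Row 8: index ⌊(8-1)/5⌋ = 1 into sample_id → S011; (8-1) mod 5 = 2 into the melted columns → 470nm.
So row 8 is (S011, 470nm, 64.16); absorbance = 64.16.

64.16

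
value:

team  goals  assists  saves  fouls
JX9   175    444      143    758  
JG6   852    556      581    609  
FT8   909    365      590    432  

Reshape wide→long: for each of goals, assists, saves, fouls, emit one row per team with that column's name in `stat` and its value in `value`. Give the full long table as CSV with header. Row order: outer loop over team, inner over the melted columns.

Each (team, column) pair becomes one row: 3 × 4 = 12 rows.
For example, (JX9, goals) → value=175.

team,stat,value
JX9,goals,175
JX9,assists,444
JX9,saves,143
JX9,fouls,758
JG6,goals,852
JG6,assists,556
JG6,saves,581
JG6,fouls,609
FT8,goals,909
FT8,assists,365
FT8,saves,590
FT8,fouls,432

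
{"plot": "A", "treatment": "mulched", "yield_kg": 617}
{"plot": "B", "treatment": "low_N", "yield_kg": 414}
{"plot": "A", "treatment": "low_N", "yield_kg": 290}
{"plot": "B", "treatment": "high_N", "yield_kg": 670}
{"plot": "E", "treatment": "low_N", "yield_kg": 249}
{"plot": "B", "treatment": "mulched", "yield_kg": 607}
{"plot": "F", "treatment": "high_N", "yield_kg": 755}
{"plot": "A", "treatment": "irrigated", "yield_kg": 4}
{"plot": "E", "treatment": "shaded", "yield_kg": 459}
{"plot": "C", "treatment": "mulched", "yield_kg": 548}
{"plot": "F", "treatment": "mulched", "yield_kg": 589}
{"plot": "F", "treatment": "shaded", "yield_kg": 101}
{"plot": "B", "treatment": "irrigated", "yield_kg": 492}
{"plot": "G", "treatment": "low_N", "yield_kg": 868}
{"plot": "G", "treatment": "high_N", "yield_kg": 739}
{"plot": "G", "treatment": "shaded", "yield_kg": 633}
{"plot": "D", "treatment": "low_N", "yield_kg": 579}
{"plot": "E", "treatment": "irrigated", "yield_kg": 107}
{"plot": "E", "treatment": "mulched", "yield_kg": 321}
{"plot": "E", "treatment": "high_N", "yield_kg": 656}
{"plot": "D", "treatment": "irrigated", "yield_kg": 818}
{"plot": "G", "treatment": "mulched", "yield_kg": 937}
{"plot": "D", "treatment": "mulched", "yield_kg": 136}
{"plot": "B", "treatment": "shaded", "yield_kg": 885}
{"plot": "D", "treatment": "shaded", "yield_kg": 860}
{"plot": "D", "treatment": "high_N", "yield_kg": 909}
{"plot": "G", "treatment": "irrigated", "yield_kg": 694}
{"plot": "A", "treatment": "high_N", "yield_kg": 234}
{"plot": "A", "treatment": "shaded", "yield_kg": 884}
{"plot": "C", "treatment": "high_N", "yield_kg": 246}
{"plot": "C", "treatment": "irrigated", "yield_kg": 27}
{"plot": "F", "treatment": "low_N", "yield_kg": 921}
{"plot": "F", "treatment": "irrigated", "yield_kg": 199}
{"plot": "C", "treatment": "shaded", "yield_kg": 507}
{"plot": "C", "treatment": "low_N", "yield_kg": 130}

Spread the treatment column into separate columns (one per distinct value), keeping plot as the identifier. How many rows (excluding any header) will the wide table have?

7 distinct plot values → 7 rows.

7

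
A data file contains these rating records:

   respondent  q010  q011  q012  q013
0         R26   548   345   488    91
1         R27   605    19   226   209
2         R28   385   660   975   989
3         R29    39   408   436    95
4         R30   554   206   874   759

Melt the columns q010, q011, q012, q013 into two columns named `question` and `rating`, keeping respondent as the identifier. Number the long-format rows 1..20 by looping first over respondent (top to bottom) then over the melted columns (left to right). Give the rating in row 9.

385

20 rows total (5 × 4). Row 9: index ⌊(9-1)/4⌋ = 2 into respondent → R28; (9-1) mod 4 = 0 into the melted columns → q010.
So row 9 is (R28, q010, 385); rating = 385.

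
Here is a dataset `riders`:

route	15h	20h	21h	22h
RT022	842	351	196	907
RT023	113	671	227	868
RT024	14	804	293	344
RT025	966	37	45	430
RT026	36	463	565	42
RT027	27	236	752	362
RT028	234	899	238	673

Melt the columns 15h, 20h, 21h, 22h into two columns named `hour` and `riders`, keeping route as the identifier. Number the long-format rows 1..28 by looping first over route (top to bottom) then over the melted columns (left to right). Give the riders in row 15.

45

28 rows total (7 × 4). Row 15: index ⌊(15-1)/4⌋ = 3 into route → RT025; (15-1) mod 4 = 2 into the melted columns → 21h.
So row 15 is (RT025, 21h, 45); riders = 45.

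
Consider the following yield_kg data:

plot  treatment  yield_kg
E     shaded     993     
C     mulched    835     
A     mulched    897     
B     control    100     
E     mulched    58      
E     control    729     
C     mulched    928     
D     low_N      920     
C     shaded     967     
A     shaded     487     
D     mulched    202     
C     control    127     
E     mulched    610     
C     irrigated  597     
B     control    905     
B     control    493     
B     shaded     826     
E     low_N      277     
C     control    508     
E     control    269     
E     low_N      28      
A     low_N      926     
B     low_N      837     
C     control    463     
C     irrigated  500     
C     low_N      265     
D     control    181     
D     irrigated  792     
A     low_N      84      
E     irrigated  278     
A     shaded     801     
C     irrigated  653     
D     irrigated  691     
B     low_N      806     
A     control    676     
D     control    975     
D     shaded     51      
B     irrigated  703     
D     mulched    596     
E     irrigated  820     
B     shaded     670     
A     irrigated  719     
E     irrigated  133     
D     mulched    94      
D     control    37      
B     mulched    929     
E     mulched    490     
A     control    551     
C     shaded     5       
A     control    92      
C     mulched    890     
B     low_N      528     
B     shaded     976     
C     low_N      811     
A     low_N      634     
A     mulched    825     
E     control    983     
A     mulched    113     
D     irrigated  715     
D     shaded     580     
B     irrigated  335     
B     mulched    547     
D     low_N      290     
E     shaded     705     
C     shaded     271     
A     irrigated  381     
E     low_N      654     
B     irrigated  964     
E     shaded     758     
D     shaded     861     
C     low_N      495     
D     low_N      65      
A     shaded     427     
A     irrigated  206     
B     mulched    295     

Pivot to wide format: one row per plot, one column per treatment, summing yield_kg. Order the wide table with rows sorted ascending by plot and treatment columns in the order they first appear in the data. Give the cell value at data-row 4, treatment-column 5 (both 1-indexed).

2198

With rows sorted ascending by plot, row 4 is plot=D. treatment columns in first-appearance order: shaded, mulched, control, low_N, irrigated; column 5 is irrigated.
Long rows with plot=D, treatment=irrigated: 792 + 691 + 715 = 2198.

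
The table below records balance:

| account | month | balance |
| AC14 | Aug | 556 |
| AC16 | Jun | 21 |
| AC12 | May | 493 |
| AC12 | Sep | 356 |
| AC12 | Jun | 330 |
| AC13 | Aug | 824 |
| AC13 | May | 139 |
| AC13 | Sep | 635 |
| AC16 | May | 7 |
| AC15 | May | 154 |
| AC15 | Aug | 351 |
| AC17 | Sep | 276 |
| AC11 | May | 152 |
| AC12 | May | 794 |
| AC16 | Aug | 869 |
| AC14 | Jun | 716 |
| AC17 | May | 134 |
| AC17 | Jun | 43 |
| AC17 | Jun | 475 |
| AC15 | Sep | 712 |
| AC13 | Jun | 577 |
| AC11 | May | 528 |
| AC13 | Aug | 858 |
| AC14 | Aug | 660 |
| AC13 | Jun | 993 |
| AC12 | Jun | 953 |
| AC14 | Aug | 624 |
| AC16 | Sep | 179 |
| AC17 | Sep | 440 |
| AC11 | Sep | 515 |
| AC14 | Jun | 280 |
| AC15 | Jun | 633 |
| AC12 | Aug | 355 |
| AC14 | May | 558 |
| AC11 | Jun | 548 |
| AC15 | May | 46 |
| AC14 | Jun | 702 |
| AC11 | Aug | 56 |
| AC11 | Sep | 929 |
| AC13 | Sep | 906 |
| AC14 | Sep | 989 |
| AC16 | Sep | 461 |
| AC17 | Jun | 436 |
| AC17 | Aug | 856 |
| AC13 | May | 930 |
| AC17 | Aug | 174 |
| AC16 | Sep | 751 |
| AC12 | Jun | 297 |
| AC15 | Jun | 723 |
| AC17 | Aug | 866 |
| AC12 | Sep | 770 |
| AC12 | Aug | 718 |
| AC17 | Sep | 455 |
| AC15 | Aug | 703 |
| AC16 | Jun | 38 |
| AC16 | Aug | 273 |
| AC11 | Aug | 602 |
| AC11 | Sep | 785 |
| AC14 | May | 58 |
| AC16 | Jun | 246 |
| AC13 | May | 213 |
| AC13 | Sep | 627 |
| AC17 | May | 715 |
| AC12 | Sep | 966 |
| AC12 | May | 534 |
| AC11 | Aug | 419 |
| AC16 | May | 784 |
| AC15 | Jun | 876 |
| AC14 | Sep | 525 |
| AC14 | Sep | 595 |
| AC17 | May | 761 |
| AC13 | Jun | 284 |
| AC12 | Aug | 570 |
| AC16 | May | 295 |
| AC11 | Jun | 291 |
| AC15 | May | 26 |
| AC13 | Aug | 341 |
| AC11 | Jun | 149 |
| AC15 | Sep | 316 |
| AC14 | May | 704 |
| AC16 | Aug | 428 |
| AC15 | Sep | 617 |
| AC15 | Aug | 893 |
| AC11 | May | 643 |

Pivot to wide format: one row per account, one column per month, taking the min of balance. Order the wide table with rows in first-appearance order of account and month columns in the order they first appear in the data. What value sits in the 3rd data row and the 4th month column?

With rows in first-appearance order of account, row 3 is account=AC12. month columns in first-appearance order: Aug, Jun, May, Sep; column 4 is Sep.
Long rows with account=AC12, month=Sep: min(356, 770, 966) = 356.

356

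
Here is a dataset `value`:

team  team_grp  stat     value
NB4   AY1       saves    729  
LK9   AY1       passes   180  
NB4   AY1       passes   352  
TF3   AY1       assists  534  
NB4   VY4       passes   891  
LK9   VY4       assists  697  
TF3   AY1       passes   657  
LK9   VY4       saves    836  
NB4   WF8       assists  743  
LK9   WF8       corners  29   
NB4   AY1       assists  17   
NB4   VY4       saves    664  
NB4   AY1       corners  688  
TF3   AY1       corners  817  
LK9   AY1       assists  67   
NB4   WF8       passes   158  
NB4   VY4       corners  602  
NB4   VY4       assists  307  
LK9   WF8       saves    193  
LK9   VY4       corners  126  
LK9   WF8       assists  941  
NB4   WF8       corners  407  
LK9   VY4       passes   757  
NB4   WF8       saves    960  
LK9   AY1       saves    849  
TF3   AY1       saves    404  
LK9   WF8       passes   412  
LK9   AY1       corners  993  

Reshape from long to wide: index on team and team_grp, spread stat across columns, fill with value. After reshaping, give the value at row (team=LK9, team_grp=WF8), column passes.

Wide layout: rows indexed by team and team_grp, columns are the 4 distinct stat values (saves, passes, assists, corners).
Cell (team=LK9, team_grp=WF8, stat=passes) draws from the long row where team=LK9, team_grp=WF8 and stat=passes, which has value=412.

412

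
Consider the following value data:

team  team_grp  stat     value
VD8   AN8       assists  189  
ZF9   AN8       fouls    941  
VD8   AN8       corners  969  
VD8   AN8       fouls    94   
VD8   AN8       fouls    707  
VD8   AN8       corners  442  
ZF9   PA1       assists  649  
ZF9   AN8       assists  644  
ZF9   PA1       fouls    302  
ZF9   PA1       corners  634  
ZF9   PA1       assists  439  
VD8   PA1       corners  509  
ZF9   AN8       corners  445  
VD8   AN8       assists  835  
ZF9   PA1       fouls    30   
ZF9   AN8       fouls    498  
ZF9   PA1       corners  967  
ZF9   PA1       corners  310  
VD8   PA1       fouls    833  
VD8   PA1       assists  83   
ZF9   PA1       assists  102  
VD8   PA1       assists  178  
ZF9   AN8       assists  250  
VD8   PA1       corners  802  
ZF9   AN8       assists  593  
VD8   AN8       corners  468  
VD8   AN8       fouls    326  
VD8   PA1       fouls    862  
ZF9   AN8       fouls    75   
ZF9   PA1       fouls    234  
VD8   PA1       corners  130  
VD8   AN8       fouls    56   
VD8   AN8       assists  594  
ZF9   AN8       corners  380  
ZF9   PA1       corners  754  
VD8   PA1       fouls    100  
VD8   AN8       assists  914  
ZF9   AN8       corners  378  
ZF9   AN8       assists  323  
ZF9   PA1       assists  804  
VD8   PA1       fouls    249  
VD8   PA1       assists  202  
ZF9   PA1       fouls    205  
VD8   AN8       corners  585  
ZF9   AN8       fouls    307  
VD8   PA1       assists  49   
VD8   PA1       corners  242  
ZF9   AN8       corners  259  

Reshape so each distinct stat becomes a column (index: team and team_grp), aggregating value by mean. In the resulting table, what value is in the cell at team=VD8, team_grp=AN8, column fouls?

295.75

Rows with team=VD8, team_grp=AN8 and stat=fouls: value values are 94, 707, 326, 56.
(94 + 707 + 326 + 56) / 4 = 295.75.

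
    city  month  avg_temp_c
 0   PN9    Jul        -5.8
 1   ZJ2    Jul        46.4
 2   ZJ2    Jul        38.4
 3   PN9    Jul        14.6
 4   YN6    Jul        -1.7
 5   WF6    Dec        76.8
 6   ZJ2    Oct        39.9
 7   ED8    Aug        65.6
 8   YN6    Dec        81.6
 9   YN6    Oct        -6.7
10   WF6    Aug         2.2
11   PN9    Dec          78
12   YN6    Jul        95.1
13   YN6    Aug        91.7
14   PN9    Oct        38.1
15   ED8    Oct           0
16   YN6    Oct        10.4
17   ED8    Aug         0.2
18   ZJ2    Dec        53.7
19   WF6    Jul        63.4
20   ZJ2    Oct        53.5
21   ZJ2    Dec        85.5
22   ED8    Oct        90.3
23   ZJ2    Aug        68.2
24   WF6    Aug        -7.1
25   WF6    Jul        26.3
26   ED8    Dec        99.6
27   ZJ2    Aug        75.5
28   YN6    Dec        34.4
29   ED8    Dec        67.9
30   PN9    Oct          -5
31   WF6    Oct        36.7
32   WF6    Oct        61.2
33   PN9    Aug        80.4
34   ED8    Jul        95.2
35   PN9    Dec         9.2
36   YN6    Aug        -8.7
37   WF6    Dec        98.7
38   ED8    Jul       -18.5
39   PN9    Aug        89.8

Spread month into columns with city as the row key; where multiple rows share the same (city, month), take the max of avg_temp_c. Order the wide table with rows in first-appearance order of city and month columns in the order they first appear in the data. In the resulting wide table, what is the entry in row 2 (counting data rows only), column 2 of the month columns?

85.5

With rows in first-appearance order of city, row 2 is city=ZJ2. month columns in first-appearance order: Jul, Dec, Oct, Aug; column 2 is Dec.
Long rows with city=ZJ2, month=Dec: max(53.7, 85.5) = 85.5.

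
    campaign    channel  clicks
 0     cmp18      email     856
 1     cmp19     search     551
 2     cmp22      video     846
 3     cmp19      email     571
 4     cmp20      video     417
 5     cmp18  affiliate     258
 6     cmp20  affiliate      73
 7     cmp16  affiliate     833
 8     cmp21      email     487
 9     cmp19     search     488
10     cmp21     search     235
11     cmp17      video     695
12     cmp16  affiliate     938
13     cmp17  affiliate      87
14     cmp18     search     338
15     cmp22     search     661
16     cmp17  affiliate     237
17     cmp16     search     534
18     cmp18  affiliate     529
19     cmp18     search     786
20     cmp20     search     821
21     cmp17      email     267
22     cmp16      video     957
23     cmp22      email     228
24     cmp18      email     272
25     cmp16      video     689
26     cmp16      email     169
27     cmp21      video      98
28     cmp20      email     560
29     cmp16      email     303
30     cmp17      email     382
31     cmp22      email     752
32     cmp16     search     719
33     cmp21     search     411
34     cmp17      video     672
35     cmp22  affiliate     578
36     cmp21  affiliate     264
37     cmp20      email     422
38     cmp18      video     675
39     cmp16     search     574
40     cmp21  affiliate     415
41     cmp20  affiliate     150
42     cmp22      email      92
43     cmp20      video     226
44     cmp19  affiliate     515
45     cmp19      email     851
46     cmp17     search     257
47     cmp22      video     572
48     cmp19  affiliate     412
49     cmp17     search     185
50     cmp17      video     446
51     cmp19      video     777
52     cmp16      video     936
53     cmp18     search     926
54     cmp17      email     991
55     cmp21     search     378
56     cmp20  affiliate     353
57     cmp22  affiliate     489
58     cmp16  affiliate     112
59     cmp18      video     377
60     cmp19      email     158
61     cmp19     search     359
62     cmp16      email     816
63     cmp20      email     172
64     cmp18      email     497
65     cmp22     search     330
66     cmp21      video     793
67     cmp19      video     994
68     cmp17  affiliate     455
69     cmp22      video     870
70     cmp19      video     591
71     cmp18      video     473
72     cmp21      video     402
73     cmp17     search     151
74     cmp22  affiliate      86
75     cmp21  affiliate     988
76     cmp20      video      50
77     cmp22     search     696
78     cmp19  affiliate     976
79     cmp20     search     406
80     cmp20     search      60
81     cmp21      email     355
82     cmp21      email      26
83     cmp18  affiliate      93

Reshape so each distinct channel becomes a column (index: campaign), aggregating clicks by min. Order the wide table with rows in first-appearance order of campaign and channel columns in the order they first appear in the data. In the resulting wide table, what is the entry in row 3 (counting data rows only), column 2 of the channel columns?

With rows in first-appearance order of campaign, row 3 is campaign=cmp22. channel columns in first-appearance order: email, search, video, affiliate; column 2 is search.
Long rows with campaign=cmp22, channel=search: min(661, 330, 696) = 330.

330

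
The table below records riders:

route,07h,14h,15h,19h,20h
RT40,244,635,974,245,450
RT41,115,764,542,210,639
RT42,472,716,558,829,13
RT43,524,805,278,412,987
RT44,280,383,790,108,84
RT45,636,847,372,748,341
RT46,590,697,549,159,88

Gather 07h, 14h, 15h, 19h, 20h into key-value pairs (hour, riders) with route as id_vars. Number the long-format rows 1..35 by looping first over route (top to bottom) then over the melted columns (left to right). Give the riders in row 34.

35 rows total (7 × 5). Row 34: index ⌊(34-1)/5⌋ = 6 into route → RT46; (34-1) mod 5 = 3 into the melted columns → 19h.
So row 34 is (RT46, 19h, 159); riders = 159.

159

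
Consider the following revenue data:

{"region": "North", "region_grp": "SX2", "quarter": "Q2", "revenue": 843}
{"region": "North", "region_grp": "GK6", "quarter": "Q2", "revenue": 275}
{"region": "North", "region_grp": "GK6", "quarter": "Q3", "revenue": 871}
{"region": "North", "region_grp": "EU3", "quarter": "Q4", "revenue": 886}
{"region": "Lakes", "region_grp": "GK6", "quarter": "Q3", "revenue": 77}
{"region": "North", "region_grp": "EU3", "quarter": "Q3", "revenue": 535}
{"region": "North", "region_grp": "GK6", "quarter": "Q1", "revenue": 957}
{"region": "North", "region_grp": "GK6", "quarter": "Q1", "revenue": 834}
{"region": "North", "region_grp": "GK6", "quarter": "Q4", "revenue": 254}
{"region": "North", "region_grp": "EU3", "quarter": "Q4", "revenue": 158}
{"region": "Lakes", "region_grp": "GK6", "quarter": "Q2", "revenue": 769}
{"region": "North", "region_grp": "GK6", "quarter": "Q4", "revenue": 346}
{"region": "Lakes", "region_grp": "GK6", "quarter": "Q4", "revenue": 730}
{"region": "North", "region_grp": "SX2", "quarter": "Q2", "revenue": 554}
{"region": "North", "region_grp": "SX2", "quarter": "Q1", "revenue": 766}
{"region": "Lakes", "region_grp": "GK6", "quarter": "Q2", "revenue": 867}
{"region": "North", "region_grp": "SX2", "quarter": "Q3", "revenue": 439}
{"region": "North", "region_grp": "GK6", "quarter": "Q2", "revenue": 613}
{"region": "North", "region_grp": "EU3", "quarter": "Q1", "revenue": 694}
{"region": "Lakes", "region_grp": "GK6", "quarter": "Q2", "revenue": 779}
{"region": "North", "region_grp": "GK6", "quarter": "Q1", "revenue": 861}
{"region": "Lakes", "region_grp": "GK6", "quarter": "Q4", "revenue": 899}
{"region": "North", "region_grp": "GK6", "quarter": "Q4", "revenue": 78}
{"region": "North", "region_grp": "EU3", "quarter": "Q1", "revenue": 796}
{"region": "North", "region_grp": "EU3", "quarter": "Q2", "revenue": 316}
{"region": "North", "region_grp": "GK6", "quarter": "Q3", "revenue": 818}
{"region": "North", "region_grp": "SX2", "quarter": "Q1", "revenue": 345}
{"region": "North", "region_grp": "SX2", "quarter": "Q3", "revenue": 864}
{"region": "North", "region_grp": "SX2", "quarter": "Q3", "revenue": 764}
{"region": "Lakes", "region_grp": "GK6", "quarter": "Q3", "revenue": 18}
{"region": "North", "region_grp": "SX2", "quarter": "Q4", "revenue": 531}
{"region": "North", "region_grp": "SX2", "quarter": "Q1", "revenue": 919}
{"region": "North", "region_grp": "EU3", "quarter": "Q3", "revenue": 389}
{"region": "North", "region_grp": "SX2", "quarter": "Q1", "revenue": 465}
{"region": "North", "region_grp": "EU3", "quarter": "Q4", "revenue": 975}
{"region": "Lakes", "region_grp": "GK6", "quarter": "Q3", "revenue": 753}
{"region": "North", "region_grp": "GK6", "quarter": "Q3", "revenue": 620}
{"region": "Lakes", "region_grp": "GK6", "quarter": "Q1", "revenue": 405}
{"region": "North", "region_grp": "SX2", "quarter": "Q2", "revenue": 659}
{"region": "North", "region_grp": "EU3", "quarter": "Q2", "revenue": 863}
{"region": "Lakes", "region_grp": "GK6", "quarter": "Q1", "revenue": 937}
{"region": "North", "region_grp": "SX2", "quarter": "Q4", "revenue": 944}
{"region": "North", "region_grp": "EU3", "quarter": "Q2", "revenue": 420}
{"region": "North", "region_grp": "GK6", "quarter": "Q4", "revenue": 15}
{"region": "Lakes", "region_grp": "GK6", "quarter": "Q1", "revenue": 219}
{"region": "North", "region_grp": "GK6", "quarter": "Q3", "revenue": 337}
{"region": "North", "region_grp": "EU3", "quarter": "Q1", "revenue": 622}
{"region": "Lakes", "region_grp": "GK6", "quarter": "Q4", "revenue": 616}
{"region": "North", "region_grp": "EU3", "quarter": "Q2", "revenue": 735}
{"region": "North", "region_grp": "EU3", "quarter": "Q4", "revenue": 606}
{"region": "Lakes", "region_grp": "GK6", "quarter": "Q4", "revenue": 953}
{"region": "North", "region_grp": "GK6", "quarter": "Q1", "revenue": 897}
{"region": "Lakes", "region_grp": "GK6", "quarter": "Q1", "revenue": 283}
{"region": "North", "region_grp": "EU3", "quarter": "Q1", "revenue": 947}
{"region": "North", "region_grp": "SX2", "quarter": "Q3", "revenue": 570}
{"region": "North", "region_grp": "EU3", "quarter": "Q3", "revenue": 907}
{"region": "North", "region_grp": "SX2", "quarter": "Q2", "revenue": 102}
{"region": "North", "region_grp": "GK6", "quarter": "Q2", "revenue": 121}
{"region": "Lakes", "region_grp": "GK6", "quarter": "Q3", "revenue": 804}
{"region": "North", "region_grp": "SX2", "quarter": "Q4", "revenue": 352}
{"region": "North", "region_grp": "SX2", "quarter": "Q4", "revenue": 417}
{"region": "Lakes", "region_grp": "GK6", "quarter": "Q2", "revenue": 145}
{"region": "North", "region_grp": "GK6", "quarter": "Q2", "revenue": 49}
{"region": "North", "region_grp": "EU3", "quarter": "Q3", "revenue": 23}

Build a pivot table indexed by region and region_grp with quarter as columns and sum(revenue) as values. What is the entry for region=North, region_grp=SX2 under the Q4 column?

2244

Rows with region=North, region_grp=SX2 and quarter=Q4: revenue values are 531, 944, 352, 417.
531 + 944 + 352 + 417 = 2244.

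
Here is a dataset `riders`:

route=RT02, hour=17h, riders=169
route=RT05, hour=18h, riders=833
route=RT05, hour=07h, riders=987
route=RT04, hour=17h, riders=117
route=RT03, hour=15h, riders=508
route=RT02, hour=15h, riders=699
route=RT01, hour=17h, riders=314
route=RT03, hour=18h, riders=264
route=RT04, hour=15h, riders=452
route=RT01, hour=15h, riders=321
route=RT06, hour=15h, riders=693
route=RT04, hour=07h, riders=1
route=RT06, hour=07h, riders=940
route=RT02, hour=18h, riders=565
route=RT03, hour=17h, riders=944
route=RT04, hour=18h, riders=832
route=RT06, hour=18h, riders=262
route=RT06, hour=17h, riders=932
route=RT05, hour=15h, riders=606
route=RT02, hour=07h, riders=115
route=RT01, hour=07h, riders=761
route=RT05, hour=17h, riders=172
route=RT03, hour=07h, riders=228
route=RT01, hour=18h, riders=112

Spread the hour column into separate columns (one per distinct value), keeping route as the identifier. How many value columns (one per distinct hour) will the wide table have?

4

4 distinct hour values: 07h, 15h, 17h, 18h.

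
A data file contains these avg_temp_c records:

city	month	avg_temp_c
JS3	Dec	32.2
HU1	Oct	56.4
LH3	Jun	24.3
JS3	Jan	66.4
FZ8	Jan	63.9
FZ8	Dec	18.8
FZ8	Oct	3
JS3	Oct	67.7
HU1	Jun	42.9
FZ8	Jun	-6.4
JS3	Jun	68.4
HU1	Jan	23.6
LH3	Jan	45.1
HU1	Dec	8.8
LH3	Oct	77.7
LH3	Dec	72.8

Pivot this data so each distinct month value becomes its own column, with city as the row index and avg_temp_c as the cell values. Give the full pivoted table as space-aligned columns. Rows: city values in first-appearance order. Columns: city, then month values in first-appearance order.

city  Dec   Oct   Jun   Jan 
JS3   32.2  67.7  68.4  66.4
HU1   8.8   56.4  42.9  23.6
LH3   72.8  77.7  24.3  45.1
FZ8   18.8  3     -6.4  63.9

Columns: city plus the 4 distinct month values (Dec, Oct, Jun, Jan).
For example, row JS3 column Dec takes avg_temp_c=32.2 from the long row (JS3, Dec).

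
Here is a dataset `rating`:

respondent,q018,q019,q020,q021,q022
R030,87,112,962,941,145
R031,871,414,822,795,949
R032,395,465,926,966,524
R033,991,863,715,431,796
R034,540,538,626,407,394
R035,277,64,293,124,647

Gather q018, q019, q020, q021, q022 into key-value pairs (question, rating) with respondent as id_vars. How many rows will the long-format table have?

30

6 respondent values × 5 melted columns = 30 rows.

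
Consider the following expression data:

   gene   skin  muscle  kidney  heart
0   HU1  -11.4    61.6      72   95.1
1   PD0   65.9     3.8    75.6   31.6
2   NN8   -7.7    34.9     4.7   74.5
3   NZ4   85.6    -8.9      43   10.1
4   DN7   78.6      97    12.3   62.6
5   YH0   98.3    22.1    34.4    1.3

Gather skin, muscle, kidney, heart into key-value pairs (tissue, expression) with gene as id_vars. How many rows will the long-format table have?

6 gene values × 4 melted columns = 24 rows.

24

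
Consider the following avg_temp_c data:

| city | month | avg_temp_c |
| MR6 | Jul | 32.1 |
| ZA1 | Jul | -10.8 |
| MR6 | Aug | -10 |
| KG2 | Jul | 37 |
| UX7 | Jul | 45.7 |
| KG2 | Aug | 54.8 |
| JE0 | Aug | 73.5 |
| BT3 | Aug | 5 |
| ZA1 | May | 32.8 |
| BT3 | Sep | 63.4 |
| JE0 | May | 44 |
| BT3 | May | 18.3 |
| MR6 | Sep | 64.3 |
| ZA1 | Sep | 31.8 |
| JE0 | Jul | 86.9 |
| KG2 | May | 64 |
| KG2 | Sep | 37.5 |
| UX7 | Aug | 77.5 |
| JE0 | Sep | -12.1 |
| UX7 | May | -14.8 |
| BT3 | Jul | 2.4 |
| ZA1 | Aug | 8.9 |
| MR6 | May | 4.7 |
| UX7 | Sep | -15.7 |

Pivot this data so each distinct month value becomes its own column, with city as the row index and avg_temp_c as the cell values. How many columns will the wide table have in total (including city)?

1 column for city plus 4 distinct month values → 5 columns.

5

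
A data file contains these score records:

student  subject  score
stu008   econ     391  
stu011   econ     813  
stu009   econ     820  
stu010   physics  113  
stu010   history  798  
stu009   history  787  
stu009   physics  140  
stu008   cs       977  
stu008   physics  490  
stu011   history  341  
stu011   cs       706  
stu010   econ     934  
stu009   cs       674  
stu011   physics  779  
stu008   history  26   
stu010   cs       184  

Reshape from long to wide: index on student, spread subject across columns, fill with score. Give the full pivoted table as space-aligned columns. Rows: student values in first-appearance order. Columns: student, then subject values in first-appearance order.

student  econ  physics  history  cs 
stu008   391   490      26       977
stu011   813   779      341      706
stu009   820   140      787      674
stu010   934   113      798      184

Columns: student plus the 4 distinct subject values (econ, physics, history, cs).
For example, row stu008 column econ takes score=391 from the long row (stu008, econ).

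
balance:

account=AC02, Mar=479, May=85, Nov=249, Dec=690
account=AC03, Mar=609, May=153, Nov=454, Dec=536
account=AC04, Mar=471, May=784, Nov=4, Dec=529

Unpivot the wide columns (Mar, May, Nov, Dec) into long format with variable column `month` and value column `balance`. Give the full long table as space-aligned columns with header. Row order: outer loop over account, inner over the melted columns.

account  month  balance
AC02     Mar    479    
AC02     May    85     
AC02     Nov    249    
AC02     Dec    690    
AC03     Mar    609    
AC03     May    153    
AC03     Nov    454    
AC03     Dec    536    
AC04     Mar    471    
AC04     May    784    
AC04     Nov    4      
AC04     Dec    529    

Each (account, column) pair becomes one row: 3 × 4 = 12 rows.
For example, (AC02, Mar) → balance=479.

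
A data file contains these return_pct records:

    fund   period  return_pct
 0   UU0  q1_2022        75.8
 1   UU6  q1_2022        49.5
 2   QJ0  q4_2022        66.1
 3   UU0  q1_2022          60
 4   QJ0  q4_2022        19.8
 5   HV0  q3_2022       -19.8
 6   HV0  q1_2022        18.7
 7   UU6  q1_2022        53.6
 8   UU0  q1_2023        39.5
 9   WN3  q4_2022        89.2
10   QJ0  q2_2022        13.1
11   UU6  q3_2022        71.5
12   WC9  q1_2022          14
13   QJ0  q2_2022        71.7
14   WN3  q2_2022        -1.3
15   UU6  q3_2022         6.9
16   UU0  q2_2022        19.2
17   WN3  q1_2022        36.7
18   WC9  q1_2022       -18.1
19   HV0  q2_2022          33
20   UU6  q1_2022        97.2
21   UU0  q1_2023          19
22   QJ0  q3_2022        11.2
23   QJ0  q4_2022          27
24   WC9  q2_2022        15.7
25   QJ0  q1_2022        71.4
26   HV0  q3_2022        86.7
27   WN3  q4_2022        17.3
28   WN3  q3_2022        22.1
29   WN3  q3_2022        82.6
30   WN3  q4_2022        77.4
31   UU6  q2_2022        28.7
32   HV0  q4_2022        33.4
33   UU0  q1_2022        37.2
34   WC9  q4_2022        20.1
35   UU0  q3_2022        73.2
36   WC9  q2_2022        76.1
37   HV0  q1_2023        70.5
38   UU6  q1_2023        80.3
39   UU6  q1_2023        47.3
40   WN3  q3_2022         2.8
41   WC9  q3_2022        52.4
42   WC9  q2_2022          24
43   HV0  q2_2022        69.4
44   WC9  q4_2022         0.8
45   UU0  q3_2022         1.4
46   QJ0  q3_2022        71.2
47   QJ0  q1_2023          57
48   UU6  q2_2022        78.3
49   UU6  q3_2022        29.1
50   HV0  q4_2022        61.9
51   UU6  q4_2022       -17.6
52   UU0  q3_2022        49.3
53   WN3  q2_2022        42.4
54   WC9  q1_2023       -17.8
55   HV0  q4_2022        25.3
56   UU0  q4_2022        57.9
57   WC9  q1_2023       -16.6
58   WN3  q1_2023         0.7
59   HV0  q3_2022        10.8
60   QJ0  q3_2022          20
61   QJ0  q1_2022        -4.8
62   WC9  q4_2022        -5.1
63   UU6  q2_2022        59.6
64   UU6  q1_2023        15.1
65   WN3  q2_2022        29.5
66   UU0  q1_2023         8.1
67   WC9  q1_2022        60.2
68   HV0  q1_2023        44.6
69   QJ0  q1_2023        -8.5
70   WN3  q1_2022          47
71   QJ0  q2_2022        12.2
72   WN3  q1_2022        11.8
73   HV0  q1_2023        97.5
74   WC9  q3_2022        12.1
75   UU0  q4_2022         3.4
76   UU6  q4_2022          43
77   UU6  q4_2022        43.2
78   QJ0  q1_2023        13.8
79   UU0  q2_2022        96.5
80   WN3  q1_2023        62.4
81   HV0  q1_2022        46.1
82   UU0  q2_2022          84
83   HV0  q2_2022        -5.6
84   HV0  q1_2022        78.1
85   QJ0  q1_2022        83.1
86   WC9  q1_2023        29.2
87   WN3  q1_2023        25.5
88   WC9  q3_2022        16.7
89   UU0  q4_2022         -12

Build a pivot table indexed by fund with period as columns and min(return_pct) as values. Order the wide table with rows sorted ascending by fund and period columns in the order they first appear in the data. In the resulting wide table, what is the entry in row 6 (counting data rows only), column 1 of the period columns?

With rows sorted ascending by fund, row 6 is fund=WN3. period columns in first-appearance order: q1_2022, q4_2022, q3_2022, q1_2023, q2_2022; column 1 is q1_2022.
Long rows with fund=WN3, period=q1_2022: min(36.7, 47, 11.8) = 11.8.

11.8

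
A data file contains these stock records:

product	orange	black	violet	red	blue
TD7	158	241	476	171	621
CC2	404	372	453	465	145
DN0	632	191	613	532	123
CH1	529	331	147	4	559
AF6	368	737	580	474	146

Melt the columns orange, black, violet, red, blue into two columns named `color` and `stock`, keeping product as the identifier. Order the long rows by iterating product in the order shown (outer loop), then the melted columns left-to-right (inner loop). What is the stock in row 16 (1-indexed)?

529

25 rows total (5 × 5). Row 16: index ⌊(16-1)/5⌋ = 3 into product → CH1; (16-1) mod 5 = 0 into the melted columns → orange.
So row 16 is (CH1, orange, 529); stock = 529.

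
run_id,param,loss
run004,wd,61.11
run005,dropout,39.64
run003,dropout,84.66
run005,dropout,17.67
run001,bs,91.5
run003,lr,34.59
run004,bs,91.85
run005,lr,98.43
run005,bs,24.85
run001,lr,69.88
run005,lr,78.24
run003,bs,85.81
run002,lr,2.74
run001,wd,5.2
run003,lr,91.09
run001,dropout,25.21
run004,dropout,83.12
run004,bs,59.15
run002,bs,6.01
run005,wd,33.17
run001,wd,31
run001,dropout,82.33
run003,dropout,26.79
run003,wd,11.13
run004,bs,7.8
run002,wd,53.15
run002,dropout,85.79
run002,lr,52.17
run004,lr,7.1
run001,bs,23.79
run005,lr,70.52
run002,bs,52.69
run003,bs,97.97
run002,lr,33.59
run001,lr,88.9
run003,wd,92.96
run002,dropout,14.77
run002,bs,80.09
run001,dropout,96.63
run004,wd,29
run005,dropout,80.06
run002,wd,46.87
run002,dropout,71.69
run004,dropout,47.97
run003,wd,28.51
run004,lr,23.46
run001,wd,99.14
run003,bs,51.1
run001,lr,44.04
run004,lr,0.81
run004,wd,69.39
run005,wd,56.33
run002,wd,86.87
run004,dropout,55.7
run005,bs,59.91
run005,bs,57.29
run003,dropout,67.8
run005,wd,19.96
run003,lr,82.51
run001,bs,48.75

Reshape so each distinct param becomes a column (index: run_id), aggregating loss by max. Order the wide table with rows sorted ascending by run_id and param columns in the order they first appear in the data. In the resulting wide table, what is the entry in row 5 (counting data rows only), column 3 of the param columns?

With rows sorted ascending by run_id, row 5 is run_id=run005. param columns in first-appearance order: wd, dropout, bs, lr; column 3 is bs.
Long rows with run_id=run005, param=bs: max(24.85, 59.91, 57.29) = 59.91.

59.91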